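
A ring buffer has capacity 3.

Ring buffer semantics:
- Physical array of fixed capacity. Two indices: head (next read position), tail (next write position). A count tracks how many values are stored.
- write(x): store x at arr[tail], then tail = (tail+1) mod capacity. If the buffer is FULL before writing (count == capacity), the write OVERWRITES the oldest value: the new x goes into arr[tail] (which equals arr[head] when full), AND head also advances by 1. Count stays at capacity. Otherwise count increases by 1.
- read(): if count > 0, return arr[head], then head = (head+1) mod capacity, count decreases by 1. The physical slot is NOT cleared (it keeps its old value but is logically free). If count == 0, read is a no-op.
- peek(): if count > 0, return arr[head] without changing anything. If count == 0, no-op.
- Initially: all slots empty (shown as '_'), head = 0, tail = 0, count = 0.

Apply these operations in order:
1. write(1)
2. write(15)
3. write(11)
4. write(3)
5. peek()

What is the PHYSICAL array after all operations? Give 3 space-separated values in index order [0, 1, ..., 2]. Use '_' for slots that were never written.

Answer: 3 15 11

Derivation:
After op 1 (write(1)): arr=[1 _ _] head=0 tail=1 count=1
After op 2 (write(15)): arr=[1 15 _] head=0 tail=2 count=2
After op 3 (write(11)): arr=[1 15 11] head=0 tail=0 count=3
After op 4 (write(3)): arr=[3 15 11] head=1 tail=1 count=3
After op 5 (peek()): arr=[3 15 11] head=1 tail=1 count=3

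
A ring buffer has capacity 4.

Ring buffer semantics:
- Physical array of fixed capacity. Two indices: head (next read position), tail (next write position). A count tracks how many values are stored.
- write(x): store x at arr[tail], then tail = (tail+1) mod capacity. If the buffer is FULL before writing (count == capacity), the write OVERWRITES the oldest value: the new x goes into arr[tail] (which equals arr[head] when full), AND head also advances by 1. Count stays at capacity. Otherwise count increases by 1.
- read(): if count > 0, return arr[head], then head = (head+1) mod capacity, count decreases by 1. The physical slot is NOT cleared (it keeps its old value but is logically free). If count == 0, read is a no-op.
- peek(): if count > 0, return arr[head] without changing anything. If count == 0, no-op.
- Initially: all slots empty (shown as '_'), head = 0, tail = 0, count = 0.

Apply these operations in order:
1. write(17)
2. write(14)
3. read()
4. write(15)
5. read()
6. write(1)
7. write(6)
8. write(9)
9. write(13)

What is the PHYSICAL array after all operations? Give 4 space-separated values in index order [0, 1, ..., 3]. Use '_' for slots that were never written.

Answer: 6 9 13 1

Derivation:
After op 1 (write(17)): arr=[17 _ _ _] head=0 tail=1 count=1
After op 2 (write(14)): arr=[17 14 _ _] head=0 tail=2 count=2
After op 3 (read()): arr=[17 14 _ _] head=1 tail=2 count=1
After op 4 (write(15)): arr=[17 14 15 _] head=1 tail=3 count=2
After op 5 (read()): arr=[17 14 15 _] head=2 tail=3 count=1
After op 6 (write(1)): arr=[17 14 15 1] head=2 tail=0 count=2
After op 7 (write(6)): arr=[6 14 15 1] head=2 tail=1 count=3
After op 8 (write(9)): arr=[6 9 15 1] head=2 tail=2 count=4
After op 9 (write(13)): arr=[6 9 13 1] head=3 tail=3 count=4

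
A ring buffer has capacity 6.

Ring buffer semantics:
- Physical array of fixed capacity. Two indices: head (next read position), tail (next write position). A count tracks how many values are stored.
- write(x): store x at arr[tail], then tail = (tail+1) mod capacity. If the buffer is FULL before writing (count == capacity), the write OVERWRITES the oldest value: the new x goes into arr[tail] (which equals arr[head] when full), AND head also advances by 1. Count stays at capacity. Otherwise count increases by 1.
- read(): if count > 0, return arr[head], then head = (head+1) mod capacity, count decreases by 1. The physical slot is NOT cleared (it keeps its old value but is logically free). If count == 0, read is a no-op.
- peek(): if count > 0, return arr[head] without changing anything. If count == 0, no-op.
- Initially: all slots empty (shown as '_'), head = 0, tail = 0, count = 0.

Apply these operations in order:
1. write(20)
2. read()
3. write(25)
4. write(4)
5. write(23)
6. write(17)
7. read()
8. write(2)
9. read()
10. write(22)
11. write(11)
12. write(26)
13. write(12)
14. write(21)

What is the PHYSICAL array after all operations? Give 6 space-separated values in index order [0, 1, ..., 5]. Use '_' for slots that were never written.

After op 1 (write(20)): arr=[20 _ _ _ _ _] head=0 tail=1 count=1
After op 2 (read()): arr=[20 _ _ _ _ _] head=1 tail=1 count=0
After op 3 (write(25)): arr=[20 25 _ _ _ _] head=1 tail=2 count=1
After op 4 (write(4)): arr=[20 25 4 _ _ _] head=1 tail=3 count=2
After op 5 (write(23)): arr=[20 25 4 23 _ _] head=1 tail=4 count=3
After op 6 (write(17)): arr=[20 25 4 23 17 _] head=1 tail=5 count=4
After op 7 (read()): arr=[20 25 4 23 17 _] head=2 tail=5 count=3
After op 8 (write(2)): arr=[20 25 4 23 17 2] head=2 tail=0 count=4
After op 9 (read()): arr=[20 25 4 23 17 2] head=3 tail=0 count=3
After op 10 (write(22)): arr=[22 25 4 23 17 2] head=3 tail=1 count=4
After op 11 (write(11)): arr=[22 11 4 23 17 2] head=3 tail=2 count=5
After op 12 (write(26)): arr=[22 11 26 23 17 2] head=3 tail=3 count=6
After op 13 (write(12)): arr=[22 11 26 12 17 2] head=4 tail=4 count=6
After op 14 (write(21)): arr=[22 11 26 12 21 2] head=5 tail=5 count=6

Answer: 22 11 26 12 21 2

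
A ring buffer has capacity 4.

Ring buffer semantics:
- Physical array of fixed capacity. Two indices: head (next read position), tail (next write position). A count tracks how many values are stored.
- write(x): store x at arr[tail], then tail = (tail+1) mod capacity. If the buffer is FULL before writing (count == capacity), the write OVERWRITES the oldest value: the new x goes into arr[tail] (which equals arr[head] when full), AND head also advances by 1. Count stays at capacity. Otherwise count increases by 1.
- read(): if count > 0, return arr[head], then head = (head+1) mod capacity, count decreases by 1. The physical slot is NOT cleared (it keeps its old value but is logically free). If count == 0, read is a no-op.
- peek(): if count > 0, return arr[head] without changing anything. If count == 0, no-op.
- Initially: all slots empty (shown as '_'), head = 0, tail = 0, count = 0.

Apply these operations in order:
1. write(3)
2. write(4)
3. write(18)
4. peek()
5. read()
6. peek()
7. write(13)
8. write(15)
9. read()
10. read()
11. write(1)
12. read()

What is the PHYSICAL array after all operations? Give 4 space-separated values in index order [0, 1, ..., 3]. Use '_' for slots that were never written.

After op 1 (write(3)): arr=[3 _ _ _] head=0 tail=1 count=1
After op 2 (write(4)): arr=[3 4 _ _] head=0 tail=2 count=2
After op 3 (write(18)): arr=[3 4 18 _] head=0 tail=3 count=3
After op 4 (peek()): arr=[3 4 18 _] head=0 tail=3 count=3
After op 5 (read()): arr=[3 4 18 _] head=1 tail=3 count=2
After op 6 (peek()): arr=[3 4 18 _] head=1 tail=3 count=2
After op 7 (write(13)): arr=[3 4 18 13] head=1 tail=0 count=3
After op 8 (write(15)): arr=[15 4 18 13] head=1 tail=1 count=4
After op 9 (read()): arr=[15 4 18 13] head=2 tail=1 count=3
After op 10 (read()): arr=[15 4 18 13] head=3 tail=1 count=2
After op 11 (write(1)): arr=[15 1 18 13] head=3 tail=2 count=3
After op 12 (read()): arr=[15 1 18 13] head=0 tail=2 count=2

Answer: 15 1 18 13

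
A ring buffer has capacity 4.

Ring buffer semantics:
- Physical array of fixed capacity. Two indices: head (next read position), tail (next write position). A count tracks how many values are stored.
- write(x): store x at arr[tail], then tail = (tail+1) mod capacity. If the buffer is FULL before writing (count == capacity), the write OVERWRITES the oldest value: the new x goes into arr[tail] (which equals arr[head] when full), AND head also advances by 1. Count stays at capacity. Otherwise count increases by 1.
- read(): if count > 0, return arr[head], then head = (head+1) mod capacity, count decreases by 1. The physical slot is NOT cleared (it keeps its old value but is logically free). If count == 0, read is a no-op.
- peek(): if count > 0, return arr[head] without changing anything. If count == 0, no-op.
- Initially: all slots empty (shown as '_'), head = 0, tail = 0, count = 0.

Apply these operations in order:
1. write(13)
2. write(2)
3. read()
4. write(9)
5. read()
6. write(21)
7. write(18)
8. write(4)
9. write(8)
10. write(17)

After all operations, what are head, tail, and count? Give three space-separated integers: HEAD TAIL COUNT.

Answer: 0 0 4

Derivation:
After op 1 (write(13)): arr=[13 _ _ _] head=0 tail=1 count=1
After op 2 (write(2)): arr=[13 2 _ _] head=0 tail=2 count=2
After op 3 (read()): arr=[13 2 _ _] head=1 tail=2 count=1
After op 4 (write(9)): arr=[13 2 9 _] head=1 tail=3 count=2
After op 5 (read()): arr=[13 2 9 _] head=2 tail=3 count=1
After op 6 (write(21)): arr=[13 2 9 21] head=2 tail=0 count=2
After op 7 (write(18)): arr=[18 2 9 21] head=2 tail=1 count=3
After op 8 (write(4)): arr=[18 4 9 21] head=2 tail=2 count=4
After op 9 (write(8)): arr=[18 4 8 21] head=3 tail=3 count=4
After op 10 (write(17)): arr=[18 4 8 17] head=0 tail=0 count=4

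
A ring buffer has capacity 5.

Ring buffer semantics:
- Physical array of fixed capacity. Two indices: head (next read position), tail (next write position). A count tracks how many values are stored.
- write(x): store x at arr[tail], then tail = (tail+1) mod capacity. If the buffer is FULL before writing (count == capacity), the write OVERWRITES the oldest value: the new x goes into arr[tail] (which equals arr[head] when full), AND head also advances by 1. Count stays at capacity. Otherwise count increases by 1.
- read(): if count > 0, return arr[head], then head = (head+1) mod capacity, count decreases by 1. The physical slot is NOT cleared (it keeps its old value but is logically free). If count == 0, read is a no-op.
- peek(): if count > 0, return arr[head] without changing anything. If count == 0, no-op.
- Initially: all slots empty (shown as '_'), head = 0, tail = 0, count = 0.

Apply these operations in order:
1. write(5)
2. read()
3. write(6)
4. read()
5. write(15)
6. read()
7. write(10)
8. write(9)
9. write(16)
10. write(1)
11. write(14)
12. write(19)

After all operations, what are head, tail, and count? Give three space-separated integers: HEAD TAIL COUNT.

Answer: 4 4 5

Derivation:
After op 1 (write(5)): arr=[5 _ _ _ _] head=0 tail=1 count=1
After op 2 (read()): arr=[5 _ _ _ _] head=1 tail=1 count=0
After op 3 (write(6)): arr=[5 6 _ _ _] head=1 tail=2 count=1
After op 4 (read()): arr=[5 6 _ _ _] head=2 tail=2 count=0
After op 5 (write(15)): arr=[5 6 15 _ _] head=2 tail=3 count=1
After op 6 (read()): arr=[5 6 15 _ _] head=3 tail=3 count=0
After op 7 (write(10)): arr=[5 6 15 10 _] head=3 tail=4 count=1
After op 8 (write(9)): arr=[5 6 15 10 9] head=3 tail=0 count=2
After op 9 (write(16)): arr=[16 6 15 10 9] head=3 tail=1 count=3
After op 10 (write(1)): arr=[16 1 15 10 9] head=3 tail=2 count=4
After op 11 (write(14)): arr=[16 1 14 10 9] head=3 tail=3 count=5
After op 12 (write(19)): arr=[16 1 14 19 9] head=4 tail=4 count=5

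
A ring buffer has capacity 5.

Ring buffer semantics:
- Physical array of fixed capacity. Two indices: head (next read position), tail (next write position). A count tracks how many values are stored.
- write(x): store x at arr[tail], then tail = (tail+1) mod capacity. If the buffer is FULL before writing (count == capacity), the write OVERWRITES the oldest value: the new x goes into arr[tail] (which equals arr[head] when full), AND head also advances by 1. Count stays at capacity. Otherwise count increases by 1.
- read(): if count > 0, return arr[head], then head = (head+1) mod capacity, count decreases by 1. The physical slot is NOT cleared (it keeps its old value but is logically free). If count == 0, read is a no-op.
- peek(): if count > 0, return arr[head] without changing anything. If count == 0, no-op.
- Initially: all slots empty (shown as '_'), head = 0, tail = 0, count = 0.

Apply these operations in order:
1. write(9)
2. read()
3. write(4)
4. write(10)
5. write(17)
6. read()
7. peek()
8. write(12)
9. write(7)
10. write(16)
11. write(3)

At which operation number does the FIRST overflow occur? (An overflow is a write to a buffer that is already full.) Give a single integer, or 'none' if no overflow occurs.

Answer: 11

Derivation:
After op 1 (write(9)): arr=[9 _ _ _ _] head=0 tail=1 count=1
After op 2 (read()): arr=[9 _ _ _ _] head=1 tail=1 count=0
After op 3 (write(4)): arr=[9 4 _ _ _] head=1 tail=2 count=1
After op 4 (write(10)): arr=[9 4 10 _ _] head=1 tail=3 count=2
After op 5 (write(17)): arr=[9 4 10 17 _] head=1 tail=4 count=3
After op 6 (read()): arr=[9 4 10 17 _] head=2 tail=4 count=2
After op 7 (peek()): arr=[9 4 10 17 _] head=2 tail=4 count=2
After op 8 (write(12)): arr=[9 4 10 17 12] head=2 tail=0 count=3
After op 9 (write(7)): arr=[7 4 10 17 12] head=2 tail=1 count=4
After op 10 (write(16)): arr=[7 16 10 17 12] head=2 tail=2 count=5
After op 11 (write(3)): arr=[7 16 3 17 12] head=3 tail=3 count=5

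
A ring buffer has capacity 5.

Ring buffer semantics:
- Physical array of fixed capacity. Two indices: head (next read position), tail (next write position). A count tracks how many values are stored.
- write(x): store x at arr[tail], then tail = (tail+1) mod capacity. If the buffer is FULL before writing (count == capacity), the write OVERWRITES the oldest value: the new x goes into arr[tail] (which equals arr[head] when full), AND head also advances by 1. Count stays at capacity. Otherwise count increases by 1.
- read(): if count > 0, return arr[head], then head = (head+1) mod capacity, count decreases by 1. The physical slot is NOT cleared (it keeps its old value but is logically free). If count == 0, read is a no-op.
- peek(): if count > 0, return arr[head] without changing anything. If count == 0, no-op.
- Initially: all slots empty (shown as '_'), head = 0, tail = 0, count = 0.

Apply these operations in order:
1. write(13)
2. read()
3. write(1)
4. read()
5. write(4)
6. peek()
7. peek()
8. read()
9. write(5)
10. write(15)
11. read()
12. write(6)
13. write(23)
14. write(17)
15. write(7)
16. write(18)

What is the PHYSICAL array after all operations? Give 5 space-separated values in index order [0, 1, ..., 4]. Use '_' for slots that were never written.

After op 1 (write(13)): arr=[13 _ _ _ _] head=0 tail=1 count=1
After op 2 (read()): arr=[13 _ _ _ _] head=1 tail=1 count=0
After op 3 (write(1)): arr=[13 1 _ _ _] head=1 tail=2 count=1
After op 4 (read()): arr=[13 1 _ _ _] head=2 tail=2 count=0
After op 5 (write(4)): arr=[13 1 4 _ _] head=2 tail=3 count=1
After op 6 (peek()): arr=[13 1 4 _ _] head=2 tail=3 count=1
After op 7 (peek()): arr=[13 1 4 _ _] head=2 tail=3 count=1
After op 8 (read()): arr=[13 1 4 _ _] head=3 tail=3 count=0
After op 9 (write(5)): arr=[13 1 4 5 _] head=3 tail=4 count=1
After op 10 (write(15)): arr=[13 1 4 5 15] head=3 tail=0 count=2
After op 11 (read()): arr=[13 1 4 5 15] head=4 tail=0 count=1
After op 12 (write(6)): arr=[6 1 4 5 15] head=4 tail=1 count=2
After op 13 (write(23)): arr=[6 23 4 5 15] head=4 tail=2 count=3
After op 14 (write(17)): arr=[6 23 17 5 15] head=4 tail=3 count=4
After op 15 (write(7)): arr=[6 23 17 7 15] head=4 tail=4 count=5
After op 16 (write(18)): arr=[6 23 17 7 18] head=0 tail=0 count=5

Answer: 6 23 17 7 18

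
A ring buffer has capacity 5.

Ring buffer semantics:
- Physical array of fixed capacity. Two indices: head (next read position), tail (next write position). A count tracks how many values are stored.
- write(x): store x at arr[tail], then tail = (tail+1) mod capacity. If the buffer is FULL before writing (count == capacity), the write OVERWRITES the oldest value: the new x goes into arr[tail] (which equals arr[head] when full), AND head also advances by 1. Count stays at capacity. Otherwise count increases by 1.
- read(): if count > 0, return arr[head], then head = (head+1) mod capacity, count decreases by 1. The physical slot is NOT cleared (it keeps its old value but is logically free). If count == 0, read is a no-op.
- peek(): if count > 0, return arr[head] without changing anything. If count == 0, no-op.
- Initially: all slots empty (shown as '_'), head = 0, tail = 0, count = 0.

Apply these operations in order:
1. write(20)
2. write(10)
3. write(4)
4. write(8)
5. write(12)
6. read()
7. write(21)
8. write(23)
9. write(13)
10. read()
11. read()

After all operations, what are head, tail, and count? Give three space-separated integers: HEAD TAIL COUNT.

After op 1 (write(20)): arr=[20 _ _ _ _] head=0 tail=1 count=1
After op 2 (write(10)): arr=[20 10 _ _ _] head=0 tail=2 count=2
After op 3 (write(4)): arr=[20 10 4 _ _] head=0 tail=3 count=3
After op 4 (write(8)): arr=[20 10 4 8 _] head=0 tail=4 count=4
After op 5 (write(12)): arr=[20 10 4 8 12] head=0 tail=0 count=5
After op 6 (read()): arr=[20 10 4 8 12] head=1 tail=0 count=4
After op 7 (write(21)): arr=[21 10 4 8 12] head=1 tail=1 count=5
After op 8 (write(23)): arr=[21 23 4 8 12] head=2 tail=2 count=5
After op 9 (write(13)): arr=[21 23 13 8 12] head=3 tail=3 count=5
After op 10 (read()): arr=[21 23 13 8 12] head=4 tail=3 count=4
After op 11 (read()): arr=[21 23 13 8 12] head=0 tail=3 count=3

Answer: 0 3 3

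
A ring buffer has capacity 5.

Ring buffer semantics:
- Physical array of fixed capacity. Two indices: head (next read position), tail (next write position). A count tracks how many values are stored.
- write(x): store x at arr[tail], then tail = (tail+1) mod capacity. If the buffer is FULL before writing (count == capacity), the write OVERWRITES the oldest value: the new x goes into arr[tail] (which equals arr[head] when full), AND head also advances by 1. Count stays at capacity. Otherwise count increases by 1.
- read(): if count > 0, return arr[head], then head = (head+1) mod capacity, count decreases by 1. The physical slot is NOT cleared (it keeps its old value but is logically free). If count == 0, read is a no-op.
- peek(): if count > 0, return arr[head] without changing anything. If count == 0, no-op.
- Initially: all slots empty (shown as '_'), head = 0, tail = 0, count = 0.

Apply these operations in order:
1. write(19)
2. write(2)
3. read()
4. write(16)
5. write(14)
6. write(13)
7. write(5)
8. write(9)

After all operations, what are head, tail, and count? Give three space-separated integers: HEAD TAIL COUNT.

Answer: 2 2 5

Derivation:
After op 1 (write(19)): arr=[19 _ _ _ _] head=0 tail=1 count=1
After op 2 (write(2)): arr=[19 2 _ _ _] head=0 tail=2 count=2
After op 3 (read()): arr=[19 2 _ _ _] head=1 tail=2 count=1
After op 4 (write(16)): arr=[19 2 16 _ _] head=1 tail=3 count=2
After op 5 (write(14)): arr=[19 2 16 14 _] head=1 tail=4 count=3
After op 6 (write(13)): arr=[19 2 16 14 13] head=1 tail=0 count=4
After op 7 (write(5)): arr=[5 2 16 14 13] head=1 tail=1 count=5
After op 8 (write(9)): arr=[5 9 16 14 13] head=2 tail=2 count=5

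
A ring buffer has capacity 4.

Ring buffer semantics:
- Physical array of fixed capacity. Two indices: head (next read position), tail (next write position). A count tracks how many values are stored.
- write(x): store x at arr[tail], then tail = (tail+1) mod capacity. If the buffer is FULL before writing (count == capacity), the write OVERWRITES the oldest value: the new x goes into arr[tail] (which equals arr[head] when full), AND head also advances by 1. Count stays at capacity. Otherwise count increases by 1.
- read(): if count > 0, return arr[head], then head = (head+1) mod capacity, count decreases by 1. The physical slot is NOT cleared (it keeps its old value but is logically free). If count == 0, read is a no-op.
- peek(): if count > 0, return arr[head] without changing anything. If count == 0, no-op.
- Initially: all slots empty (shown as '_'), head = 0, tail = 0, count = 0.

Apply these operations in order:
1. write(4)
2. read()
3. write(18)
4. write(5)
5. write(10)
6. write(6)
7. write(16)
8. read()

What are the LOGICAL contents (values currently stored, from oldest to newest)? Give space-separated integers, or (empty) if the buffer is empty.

After op 1 (write(4)): arr=[4 _ _ _] head=0 tail=1 count=1
After op 2 (read()): arr=[4 _ _ _] head=1 tail=1 count=0
After op 3 (write(18)): arr=[4 18 _ _] head=1 tail=2 count=1
After op 4 (write(5)): arr=[4 18 5 _] head=1 tail=3 count=2
After op 5 (write(10)): arr=[4 18 5 10] head=1 tail=0 count=3
After op 6 (write(6)): arr=[6 18 5 10] head=1 tail=1 count=4
After op 7 (write(16)): arr=[6 16 5 10] head=2 tail=2 count=4
After op 8 (read()): arr=[6 16 5 10] head=3 tail=2 count=3

Answer: 10 6 16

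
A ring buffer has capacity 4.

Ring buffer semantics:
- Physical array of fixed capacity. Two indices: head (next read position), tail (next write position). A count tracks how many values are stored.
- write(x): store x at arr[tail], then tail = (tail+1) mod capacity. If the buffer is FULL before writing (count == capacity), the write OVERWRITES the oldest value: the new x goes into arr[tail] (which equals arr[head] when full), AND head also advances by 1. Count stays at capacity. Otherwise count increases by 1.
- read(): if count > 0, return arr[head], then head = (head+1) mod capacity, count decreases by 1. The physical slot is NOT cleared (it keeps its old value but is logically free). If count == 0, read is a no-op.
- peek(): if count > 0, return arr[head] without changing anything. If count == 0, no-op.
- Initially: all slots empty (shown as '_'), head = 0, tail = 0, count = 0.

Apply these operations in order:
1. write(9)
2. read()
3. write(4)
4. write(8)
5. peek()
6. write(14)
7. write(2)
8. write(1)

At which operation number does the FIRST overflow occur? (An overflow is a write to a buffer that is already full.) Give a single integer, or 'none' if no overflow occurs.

After op 1 (write(9)): arr=[9 _ _ _] head=0 tail=1 count=1
After op 2 (read()): arr=[9 _ _ _] head=1 tail=1 count=0
After op 3 (write(4)): arr=[9 4 _ _] head=1 tail=2 count=1
After op 4 (write(8)): arr=[9 4 8 _] head=1 tail=3 count=2
After op 5 (peek()): arr=[9 4 8 _] head=1 tail=3 count=2
After op 6 (write(14)): arr=[9 4 8 14] head=1 tail=0 count=3
After op 7 (write(2)): arr=[2 4 8 14] head=1 tail=1 count=4
After op 8 (write(1)): arr=[2 1 8 14] head=2 tail=2 count=4

Answer: 8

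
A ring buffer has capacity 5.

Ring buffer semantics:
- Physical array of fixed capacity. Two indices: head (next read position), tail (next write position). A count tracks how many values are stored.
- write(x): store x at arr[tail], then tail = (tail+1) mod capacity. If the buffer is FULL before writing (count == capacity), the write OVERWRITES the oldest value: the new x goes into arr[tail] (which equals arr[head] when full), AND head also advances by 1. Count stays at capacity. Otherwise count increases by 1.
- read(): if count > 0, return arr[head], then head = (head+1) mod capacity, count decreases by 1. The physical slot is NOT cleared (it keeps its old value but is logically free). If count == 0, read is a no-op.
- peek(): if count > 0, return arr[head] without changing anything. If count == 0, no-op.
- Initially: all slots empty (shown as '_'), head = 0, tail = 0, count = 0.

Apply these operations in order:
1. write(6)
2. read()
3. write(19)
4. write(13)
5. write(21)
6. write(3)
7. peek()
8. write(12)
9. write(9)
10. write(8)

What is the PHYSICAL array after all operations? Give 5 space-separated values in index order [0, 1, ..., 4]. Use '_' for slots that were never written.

After op 1 (write(6)): arr=[6 _ _ _ _] head=0 tail=1 count=1
After op 2 (read()): arr=[6 _ _ _ _] head=1 tail=1 count=0
After op 3 (write(19)): arr=[6 19 _ _ _] head=1 tail=2 count=1
After op 4 (write(13)): arr=[6 19 13 _ _] head=1 tail=3 count=2
After op 5 (write(21)): arr=[6 19 13 21 _] head=1 tail=4 count=3
After op 6 (write(3)): arr=[6 19 13 21 3] head=1 tail=0 count=4
After op 7 (peek()): arr=[6 19 13 21 3] head=1 tail=0 count=4
After op 8 (write(12)): arr=[12 19 13 21 3] head=1 tail=1 count=5
After op 9 (write(9)): arr=[12 9 13 21 3] head=2 tail=2 count=5
After op 10 (write(8)): arr=[12 9 8 21 3] head=3 tail=3 count=5

Answer: 12 9 8 21 3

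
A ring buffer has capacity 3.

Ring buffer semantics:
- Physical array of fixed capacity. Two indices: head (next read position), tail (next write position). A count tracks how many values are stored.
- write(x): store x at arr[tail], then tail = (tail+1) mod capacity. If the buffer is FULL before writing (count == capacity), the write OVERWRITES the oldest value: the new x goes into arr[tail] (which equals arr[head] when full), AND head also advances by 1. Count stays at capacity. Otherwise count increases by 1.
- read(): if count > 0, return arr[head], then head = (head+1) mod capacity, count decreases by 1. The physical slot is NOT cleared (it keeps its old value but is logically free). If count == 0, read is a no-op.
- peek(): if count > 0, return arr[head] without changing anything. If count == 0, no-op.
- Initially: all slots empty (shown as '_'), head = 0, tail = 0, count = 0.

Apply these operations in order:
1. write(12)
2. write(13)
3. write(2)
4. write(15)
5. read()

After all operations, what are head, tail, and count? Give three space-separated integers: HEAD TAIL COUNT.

After op 1 (write(12)): arr=[12 _ _] head=0 tail=1 count=1
After op 2 (write(13)): arr=[12 13 _] head=0 tail=2 count=2
After op 3 (write(2)): arr=[12 13 2] head=0 tail=0 count=3
After op 4 (write(15)): arr=[15 13 2] head=1 tail=1 count=3
After op 5 (read()): arr=[15 13 2] head=2 tail=1 count=2

Answer: 2 1 2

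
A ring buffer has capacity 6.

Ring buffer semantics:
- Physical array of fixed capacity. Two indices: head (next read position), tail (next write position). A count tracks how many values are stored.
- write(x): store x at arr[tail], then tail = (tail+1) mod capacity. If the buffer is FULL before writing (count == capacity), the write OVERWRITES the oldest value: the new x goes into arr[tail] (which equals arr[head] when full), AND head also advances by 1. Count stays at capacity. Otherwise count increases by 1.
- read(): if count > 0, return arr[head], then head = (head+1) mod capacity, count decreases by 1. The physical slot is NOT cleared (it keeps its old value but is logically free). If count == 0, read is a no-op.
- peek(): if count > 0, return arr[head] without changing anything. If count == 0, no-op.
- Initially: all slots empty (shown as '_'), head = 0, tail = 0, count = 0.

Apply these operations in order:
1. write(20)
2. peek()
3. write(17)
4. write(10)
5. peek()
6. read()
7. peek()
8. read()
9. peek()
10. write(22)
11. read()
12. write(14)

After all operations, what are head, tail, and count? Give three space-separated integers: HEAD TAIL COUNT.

After op 1 (write(20)): arr=[20 _ _ _ _ _] head=0 tail=1 count=1
After op 2 (peek()): arr=[20 _ _ _ _ _] head=0 tail=1 count=1
After op 3 (write(17)): arr=[20 17 _ _ _ _] head=0 tail=2 count=2
After op 4 (write(10)): arr=[20 17 10 _ _ _] head=0 tail=3 count=3
After op 5 (peek()): arr=[20 17 10 _ _ _] head=0 tail=3 count=3
After op 6 (read()): arr=[20 17 10 _ _ _] head=1 tail=3 count=2
After op 7 (peek()): arr=[20 17 10 _ _ _] head=1 tail=3 count=2
After op 8 (read()): arr=[20 17 10 _ _ _] head=2 tail=3 count=1
After op 9 (peek()): arr=[20 17 10 _ _ _] head=2 tail=3 count=1
After op 10 (write(22)): arr=[20 17 10 22 _ _] head=2 tail=4 count=2
After op 11 (read()): arr=[20 17 10 22 _ _] head=3 tail=4 count=1
After op 12 (write(14)): arr=[20 17 10 22 14 _] head=3 tail=5 count=2

Answer: 3 5 2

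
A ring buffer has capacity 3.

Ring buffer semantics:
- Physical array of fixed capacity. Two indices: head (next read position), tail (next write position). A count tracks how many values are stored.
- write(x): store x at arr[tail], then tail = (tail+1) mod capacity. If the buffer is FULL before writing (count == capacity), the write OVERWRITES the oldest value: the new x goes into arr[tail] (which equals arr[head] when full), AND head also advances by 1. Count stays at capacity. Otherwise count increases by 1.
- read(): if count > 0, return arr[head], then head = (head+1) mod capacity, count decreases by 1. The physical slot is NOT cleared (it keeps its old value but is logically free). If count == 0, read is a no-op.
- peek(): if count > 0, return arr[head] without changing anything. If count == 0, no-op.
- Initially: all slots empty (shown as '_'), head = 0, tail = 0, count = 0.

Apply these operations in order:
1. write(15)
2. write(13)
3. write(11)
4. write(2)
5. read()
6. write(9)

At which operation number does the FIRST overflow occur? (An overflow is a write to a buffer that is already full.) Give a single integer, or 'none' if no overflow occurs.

After op 1 (write(15)): arr=[15 _ _] head=0 tail=1 count=1
After op 2 (write(13)): arr=[15 13 _] head=0 tail=2 count=2
After op 3 (write(11)): arr=[15 13 11] head=0 tail=0 count=3
After op 4 (write(2)): arr=[2 13 11] head=1 tail=1 count=3
After op 5 (read()): arr=[2 13 11] head=2 tail=1 count=2
After op 6 (write(9)): arr=[2 9 11] head=2 tail=2 count=3

Answer: 4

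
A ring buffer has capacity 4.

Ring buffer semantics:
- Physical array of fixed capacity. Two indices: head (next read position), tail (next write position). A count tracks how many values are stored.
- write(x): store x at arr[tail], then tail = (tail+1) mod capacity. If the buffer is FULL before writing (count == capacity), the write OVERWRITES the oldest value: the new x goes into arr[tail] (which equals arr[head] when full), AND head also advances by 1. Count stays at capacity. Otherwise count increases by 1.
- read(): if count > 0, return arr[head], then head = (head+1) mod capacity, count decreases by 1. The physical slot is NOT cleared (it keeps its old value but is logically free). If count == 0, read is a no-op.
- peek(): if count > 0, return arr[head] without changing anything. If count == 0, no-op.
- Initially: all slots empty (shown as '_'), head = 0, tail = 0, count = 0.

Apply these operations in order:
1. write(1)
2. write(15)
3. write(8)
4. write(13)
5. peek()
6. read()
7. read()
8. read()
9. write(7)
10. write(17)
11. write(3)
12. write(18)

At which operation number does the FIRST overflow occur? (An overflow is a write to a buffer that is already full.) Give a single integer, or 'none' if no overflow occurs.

Answer: 12

Derivation:
After op 1 (write(1)): arr=[1 _ _ _] head=0 tail=1 count=1
After op 2 (write(15)): arr=[1 15 _ _] head=0 tail=2 count=2
After op 3 (write(8)): arr=[1 15 8 _] head=0 tail=3 count=3
After op 4 (write(13)): arr=[1 15 8 13] head=0 tail=0 count=4
After op 5 (peek()): arr=[1 15 8 13] head=0 tail=0 count=4
After op 6 (read()): arr=[1 15 8 13] head=1 tail=0 count=3
After op 7 (read()): arr=[1 15 8 13] head=2 tail=0 count=2
After op 8 (read()): arr=[1 15 8 13] head=3 tail=0 count=1
After op 9 (write(7)): arr=[7 15 8 13] head=3 tail=1 count=2
After op 10 (write(17)): arr=[7 17 8 13] head=3 tail=2 count=3
After op 11 (write(3)): arr=[7 17 3 13] head=3 tail=3 count=4
After op 12 (write(18)): arr=[7 17 3 18] head=0 tail=0 count=4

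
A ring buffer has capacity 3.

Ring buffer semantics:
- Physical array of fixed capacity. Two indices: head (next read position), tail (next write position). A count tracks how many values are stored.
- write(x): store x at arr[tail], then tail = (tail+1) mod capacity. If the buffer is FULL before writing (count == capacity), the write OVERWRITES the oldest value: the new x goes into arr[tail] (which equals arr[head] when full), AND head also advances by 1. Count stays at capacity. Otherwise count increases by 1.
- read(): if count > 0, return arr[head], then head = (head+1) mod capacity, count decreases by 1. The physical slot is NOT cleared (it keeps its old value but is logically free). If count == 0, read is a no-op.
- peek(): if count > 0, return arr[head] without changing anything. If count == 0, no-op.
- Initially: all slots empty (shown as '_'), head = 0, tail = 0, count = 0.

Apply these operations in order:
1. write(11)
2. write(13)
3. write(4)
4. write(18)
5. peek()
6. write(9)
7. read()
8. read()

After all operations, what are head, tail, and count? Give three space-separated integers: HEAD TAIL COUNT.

After op 1 (write(11)): arr=[11 _ _] head=0 tail=1 count=1
After op 2 (write(13)): arr=[11 13 _] head=0 tail=2 count=2
After op 3 (write(4)): arr=[11 13 4] head=0 tail=0 count=3
After op 4 (write(18)): arr=[18 13 4] head=1 tail=1 count=3
After op 5 (peek()): arr=[18 13 4] head=1 tail=1 count=3
After op 6 (write(9)): arr=[18 9 4] head=2 tail=2 count=3
After op 7 (read()): arr=[18 9 4] head=0 tail=2 count=2
After op 8 (read()): arr=[18 9 4] head=1 tail=2 count=1

Answer: 1 2 1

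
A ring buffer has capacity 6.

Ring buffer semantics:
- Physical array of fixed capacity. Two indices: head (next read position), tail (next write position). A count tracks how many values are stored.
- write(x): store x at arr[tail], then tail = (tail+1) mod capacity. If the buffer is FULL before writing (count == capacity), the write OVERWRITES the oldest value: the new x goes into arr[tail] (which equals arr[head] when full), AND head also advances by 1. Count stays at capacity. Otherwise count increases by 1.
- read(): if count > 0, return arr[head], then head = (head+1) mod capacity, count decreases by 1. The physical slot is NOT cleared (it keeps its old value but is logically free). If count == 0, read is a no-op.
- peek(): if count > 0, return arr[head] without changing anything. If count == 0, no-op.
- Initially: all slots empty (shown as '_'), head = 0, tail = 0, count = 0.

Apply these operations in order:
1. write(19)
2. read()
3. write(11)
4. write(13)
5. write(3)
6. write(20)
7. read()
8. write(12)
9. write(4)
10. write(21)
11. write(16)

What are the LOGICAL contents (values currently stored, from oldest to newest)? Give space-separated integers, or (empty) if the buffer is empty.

After op 1 (write(19)): arr=[19 _ _ _ _ _] head=0 tail=1 count=1
After op 2 (read()): arr=[19 _ _ _ _ _] head=1 tail=1 count=0
After op 3 (write(11)): arr=[19 11 _ _ _ _] head=1 tail=2 count=1
After op 4 (write(13)): arr=[19 11 13 _ _ _] head=1 tail=3 count=2
After op 5 (write(3)): arr=[19 11 13 3 _ _] head=1 tail=4 count=3
After op 6 (write(20)): arr=[19 11 13 3 20 _] head=1 tail=5 count=4
After op 7 (read()): arr=[19 11 13 3 20 _] head=2 tail=5 count=3
After op 8 (write(12)): arr=[19 11 13 3 20 12] head=2 tail=0 count=4
After op 9 (write(4)): arr=[4 11 13 3 20 12] head=2 tail=1 count=5
After op 10 (write(21)): arr=[4 21 13 3 20 12] head=2 tail=2 count=6
After op 11 (write(16)): arr=[4 21 16 3 20 12] head=3 tail=3 count=6

Answer: 3 20 12 4 21 16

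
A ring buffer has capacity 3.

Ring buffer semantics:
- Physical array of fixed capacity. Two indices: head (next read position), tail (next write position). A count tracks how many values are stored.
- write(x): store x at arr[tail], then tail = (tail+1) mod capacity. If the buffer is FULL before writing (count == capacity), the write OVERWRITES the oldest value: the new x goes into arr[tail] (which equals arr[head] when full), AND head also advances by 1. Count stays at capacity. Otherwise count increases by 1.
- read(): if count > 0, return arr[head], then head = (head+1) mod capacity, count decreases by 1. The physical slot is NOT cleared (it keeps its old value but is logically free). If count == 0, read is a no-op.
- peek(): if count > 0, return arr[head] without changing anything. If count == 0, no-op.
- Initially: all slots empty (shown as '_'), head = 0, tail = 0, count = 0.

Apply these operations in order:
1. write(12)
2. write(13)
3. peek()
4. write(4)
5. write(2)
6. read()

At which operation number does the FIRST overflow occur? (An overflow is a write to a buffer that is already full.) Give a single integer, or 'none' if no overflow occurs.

After op 1 (write(12)): arr=[12 _ _] head=0 tail=1 count=1
After op 2 (write(13)): arr=[12 13 _] head=0 tail=2 count=2
After op 3 (peek()): arr=[12 13 _] head=0 tail=2 count=2
After op 4 (write(4)): arr=[12 13 4] head=0 tail=0 count=3
After op 5 (write(2)): arr=[2 13 4] head=1 tail=1 count=3
After op 6 (read()): arr=[2 13 4] head=2 tail=1 count=2

Answer: 5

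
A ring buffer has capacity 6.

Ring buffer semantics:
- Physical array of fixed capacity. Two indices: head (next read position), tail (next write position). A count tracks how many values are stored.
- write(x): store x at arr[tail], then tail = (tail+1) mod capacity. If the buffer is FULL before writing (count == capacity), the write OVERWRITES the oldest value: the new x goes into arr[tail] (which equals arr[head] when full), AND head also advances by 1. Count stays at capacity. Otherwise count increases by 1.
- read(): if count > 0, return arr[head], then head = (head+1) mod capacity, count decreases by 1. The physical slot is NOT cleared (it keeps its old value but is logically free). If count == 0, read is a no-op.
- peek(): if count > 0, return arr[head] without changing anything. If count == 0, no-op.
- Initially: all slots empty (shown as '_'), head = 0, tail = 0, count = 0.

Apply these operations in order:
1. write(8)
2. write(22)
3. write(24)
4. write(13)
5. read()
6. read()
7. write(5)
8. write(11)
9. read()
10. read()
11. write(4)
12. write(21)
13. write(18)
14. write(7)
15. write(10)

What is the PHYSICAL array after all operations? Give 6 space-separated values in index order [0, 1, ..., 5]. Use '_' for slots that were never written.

After op 1 (write(8)): arr=[8 _ _ _ _ _] head=0 tail=1 count=1
After op 2 (write(22)): arr=[8 22 _ _ _ _] head=0 tail=2 count=2
After op 3 (write(24)): arr=[8 22 24 _ _ _] head=0 tail=3 count=3
After op 4 (write(13)): arr=[8 22 24 13 _ _] head=0 tail=4 count=4
After op 5 (read()): arr=[8 22 24 13 _ _] head=1 tail=4 count=3
After op 6 (read()): arr=[8 22 24 13 _ _] head=2 tail=4 count=2
After op 7 (write(5)): arr=[8 22 24 13 5 _] head=2 tail=5 count=3
After op 8 (write(11)): arr=[8 22 24 13 5 11] head=2 tail=0 count=4
After op 9 (read()): arr=[8 22 24 13 5 11] head=3 tail=0 count=3
After op 10 (read()): arr=[8 22 24 13 5 11] head=4 tail=0 count=2
After op 11 (write(4)): arr=[4 22 24 13 5 11] head=4 tail=1 count=3
After op 12 (write(21)): arr=[4 21 24 13 5 11] head=4 tail=2 count=4
After op 13 (write(18)): arr=[4 21 18 13 5 11] head=4 tail=3 count=5
After op 14 (write(7)): arr=[4 21 18 7 5 11] head=4 tail=4 count=6
After op 15 (write(10)): arr=[4 21 18 7 10 11] head=5 tail=5 count=6

Answer: 4 21 18 7 10 11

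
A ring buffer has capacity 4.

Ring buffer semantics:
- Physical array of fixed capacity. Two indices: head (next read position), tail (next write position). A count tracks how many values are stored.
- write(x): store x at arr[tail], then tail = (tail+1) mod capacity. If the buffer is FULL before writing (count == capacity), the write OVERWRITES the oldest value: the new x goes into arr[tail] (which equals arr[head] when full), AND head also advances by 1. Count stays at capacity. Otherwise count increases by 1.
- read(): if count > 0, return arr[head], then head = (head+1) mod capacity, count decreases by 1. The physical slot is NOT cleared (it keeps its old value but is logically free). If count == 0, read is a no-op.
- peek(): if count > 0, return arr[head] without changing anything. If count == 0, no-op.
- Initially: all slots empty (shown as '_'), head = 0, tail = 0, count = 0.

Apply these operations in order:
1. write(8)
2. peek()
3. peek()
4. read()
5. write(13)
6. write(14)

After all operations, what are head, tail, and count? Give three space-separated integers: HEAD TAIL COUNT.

After op 1 (write(8)): arr=[8 _ _ _] head=0 tail=1 count=1
After op 2 (peek()): arr=[8 _ _ _] head=0 tail=1 count=1
After op 3 (peek()): arr=[8 _ _ _] head=0 tail=1 count=1
After op 4 (read()): arr=[8 _ _ _] head=1 tail=1 count=0
After op 5 (write(13)): arr=[8 13 _ _] head=1 tail=2 count=1
After op 6 (write(14)): arr=[8 13 14 _] head=1 tail=3 count=2

Answer: 1 3 2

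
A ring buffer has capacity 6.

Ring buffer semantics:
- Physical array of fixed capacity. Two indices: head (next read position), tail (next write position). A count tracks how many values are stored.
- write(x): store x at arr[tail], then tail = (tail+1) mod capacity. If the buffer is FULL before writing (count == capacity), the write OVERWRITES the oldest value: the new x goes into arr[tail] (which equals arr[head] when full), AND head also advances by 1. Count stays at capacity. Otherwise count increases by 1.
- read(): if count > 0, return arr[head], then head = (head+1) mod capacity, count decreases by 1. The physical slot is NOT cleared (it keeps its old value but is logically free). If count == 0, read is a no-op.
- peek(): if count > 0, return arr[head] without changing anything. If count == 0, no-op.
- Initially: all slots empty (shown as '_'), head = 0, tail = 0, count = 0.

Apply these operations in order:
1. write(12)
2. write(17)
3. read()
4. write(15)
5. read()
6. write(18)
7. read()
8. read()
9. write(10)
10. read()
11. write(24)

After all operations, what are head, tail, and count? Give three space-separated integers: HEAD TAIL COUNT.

After op 1 (write(12)): arr=[12 _ _ _ _ _] head=0 tail=1 count=1
After op 2 (write(17)): arr=[12 17 _ _ _ _] head=0 tail=2 count=2
After op 3 (read()): arr=[12 17 _ _ _ _] head=1 tail=2 count=1
After op 4 (write(15)): arr=[12 17 15 _ _ _] head=1 tail=3 count=2
After op 5 (read()): arr=[12 17 15 _ _ _] head=2 tail=3 count=1
After op 6 (write(18)): arr=[12 17 15 18 _ _] head=2 tail=4 count=2
After op 7 (read()): arr=[12 17 15 18 _ _] head=3 tail=4 count=1
After op 8 (read()): arr=[12 17 15 18 _ _] head=4 tail=4 count=0
After op 9 (write(10)): arr=[12 17 15 18 10 _] head=4 tail=5 count=1
After op 10 (read()): arr=[12 17 15 18 10 _] head=5 tail=5 count=0
After op 11 (write(24)): arr=[12 17 15 18 10 24] head=5 tail=0 count=1

Answer: 5 0 1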